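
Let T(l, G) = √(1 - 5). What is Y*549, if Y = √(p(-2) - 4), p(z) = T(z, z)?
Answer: 549*√(-4 + 2*I) ≈ 266.74 + 1129.9*I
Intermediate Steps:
T(l, G) = 2*I (T(l, G) = √(-4) = 2*I)
p(z) = 2*I
Y = √(-4 + 2*I) (Y = √(2*I - 4) = √(-4 + 2*I) ≈ 0.48587 + 2.0582*I)
Y*549 = √(-4 + 2*I)*549 = 549*√(-4 + 2*I)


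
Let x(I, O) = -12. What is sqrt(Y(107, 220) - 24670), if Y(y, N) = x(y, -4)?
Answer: I*sqrt(24682) ≈ 157.1*I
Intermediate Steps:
Y(y, N) = -12
sqrt(Y(107, 220) - 24670) = sqrt(-12 - 24670) = sqrt(-24682) = I*sqrt(24682)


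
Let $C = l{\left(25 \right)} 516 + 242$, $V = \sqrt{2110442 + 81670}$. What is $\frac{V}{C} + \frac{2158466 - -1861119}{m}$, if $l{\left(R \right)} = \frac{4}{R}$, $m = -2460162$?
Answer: $- \frac{4019585}{2460162} + \frac{150 \sqrt{15223}}{4057} \approx 2.9279$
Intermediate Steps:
$V = 12 \sqrt{15223}$ ($V = \sqrt{2192112} = 12 \sqrt{15223} \approx 1480.6$)
$C = \frac{8114}{25}$ ($C = \frac{4}{25} \cdot 516 + 242 = \frac{2064}{25} + 242 = \frac{8114}{25} \approx 324.56$)
$\frac{V}{C} + \frac{2158466 - -1861119}{m} = \frac{12 \sqrt{15223}}{\frac{8114}{25}} + \frac{2158466 - -1861119}{-2460162} = 12 \sqrt{15223} \cdot \frac{25}{8114} + \left(2158466 + 1861119\right) \left(- \frac{1}{2460162}\right) = \frac{150 \sqrt{15223}}{4057} + 4019585 \left(- \frac{1}{2460162}\right) = \frac{150 \sqrt{15223}}{4057} - \frac{4019585}{2460162} = - \frac{4019585}{2460162} + \frac{150 \sqrt{15223}}{4057}$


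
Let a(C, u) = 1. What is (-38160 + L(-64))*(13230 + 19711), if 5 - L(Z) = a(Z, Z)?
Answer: -1256896796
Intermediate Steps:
L(Z) = 4 (L(Z) = 5 - 1*1 = 5 - 1 = 4)
(-38160 + L(-64))*(13230 + 19711) = (-38160 + 4)*(13230 + 19711) = -38156*32941 = -1256896796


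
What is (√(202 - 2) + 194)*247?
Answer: 47918 + 2470*√2 ≈ 51411.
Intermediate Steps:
(√(202 - 2) + 194)*247 = (√200 + 194)*247 = (10*√2 + 194)*247 = (194 + 10*√2)*247 = 47918 + 2470*√2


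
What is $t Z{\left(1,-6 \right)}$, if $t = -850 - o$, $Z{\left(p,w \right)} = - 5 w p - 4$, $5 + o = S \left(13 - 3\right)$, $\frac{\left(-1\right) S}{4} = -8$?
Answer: $-30290$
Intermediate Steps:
$S = 32$ ($S = \left(-4\right) \left(-8\right) = 32$)
$o = 315$ ($o = -5 + 32 \left(13 - 3\right) = -5 + 32 \cdot 10 = -5 + 320 = 315$)
$Z{\left(p,w \right)} = -4 - 5 p w$ ($Z{\left(p,w \right)} = - 5 p w - 4 = -4 - 5 p w$)
$t = -1165$ ($t = -850 - 315 = -1165$)
$t Z{\left(1,-6 \right)} = - 1165 \left(-4 - 5 \left(-6\right)\right) = - 1165 \left(-4 + 30\right) = \left(-1165\right) 26 = -30290$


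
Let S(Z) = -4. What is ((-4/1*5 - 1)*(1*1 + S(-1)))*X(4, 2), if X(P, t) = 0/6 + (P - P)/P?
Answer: 0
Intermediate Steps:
X(P, t) = 0 (X(P, t) = 0*(⅙) + 0/P = 0 + 0 = 0)
((-4/1*5 - 1)*(1*1 + S(-1)))*X(4, 2) = ((-4/1*5 - 1)*(1*1 - 4))*0 = ((-4*1*5 - 1)*(1 - 4))*0 = ((-4*5 - 1)*(-3))*0 = ((-20 - 1)*(-3))*0 = -21*(-3)*0 = 63*0 = 0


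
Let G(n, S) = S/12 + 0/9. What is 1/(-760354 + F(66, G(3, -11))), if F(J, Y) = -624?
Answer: -1/760978 ≈ -1.3141e-6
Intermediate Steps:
G(n, S) = S/12 (G(n, S) = S*(1/12) + 0*(⅑) = S/12 + 0 = S/12)
1/(-760354 + F(66, G(3, -11))) = 1/(-760354 - 624) = 1/(-760978) = -1/760978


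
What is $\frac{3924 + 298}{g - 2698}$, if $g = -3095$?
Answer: $- \frac{4222}{5793} \approx -0.72881$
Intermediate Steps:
$\frac{3924 + 298}{g - 2698} = \frac{3924 + 298}{-3095 - 2698} = \frac{4222}{-5793} = 4222 \left(- \frac{1}{5793}\right) = - \frac{4222}{5793}$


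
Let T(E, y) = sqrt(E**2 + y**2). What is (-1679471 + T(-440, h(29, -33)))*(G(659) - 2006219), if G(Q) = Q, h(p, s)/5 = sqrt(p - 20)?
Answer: 3368279858760 - 10027800*sqrt(7753) ≈ 3.3674e+12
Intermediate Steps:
h(p, s) = 5*sqrt(-20 + p) (h(p, s) = 5*sqrt(p - 20) = 5*sqrt(-20 + p))
(-1679471 + T(-440, h(29, -33)))*(G(659) - 2006219) = (-1679471 + sqrt((-440)**2 + (5*sqrt(-20 + 29))**2))*(659 - 2006219) = (-1679471 + sqrt(193600 + (5*sqrt(9))**2))*(-2005560) = (-1679471 + sqrt(193600 + (5*3)**2))*(-2005560) = (-1679471 + sqrt(193600 + 15**2))*(-2005560) = (-1679471 + sqrt(193600 + 225))*(-2005560) = (-1679471 + sqrt(193825))*(-2005560) = (-1679471 + 5*sqrt(7753))*(-2005560) = 3368279858760 - 10027800*sqrt(7753)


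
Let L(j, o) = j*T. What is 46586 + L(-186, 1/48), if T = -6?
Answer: 47702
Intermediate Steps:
L(j, o) = -6*j (L(j, o) = j*(-6) = -6*j)
46586 + L(-186, 1/48) = 46586 - 6*(-186) = 46586 + 1116 = 47702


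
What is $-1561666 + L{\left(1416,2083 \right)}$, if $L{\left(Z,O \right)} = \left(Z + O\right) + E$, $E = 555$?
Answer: $-1557612$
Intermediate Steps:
$L{\left(Z,O \right)} = 555 + O + Z$ ($L{\left(Z,O \right)} = \left(Z + O\right) + 555 = \left(O + Z\right) + 555 = 555 + O + Z$)
$-1561666 + L{\left(1416,2083 \right)} = -1561666 + \left(555 + 2083 + 1416\right) = -1561666 + 4054 = -1557612$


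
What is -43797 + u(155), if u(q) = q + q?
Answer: -43487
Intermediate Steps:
u(q) = 2*q
-43797 + u(155) = -43797 + 2*155 = -43797 + 310 = -43487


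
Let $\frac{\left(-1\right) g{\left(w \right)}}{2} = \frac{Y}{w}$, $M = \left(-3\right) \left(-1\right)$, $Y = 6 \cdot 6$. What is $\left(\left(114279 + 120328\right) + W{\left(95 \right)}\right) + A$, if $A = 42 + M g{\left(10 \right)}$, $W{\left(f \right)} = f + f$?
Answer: $\frac{1174087}{5} \approx 2.3482 \cdot 10^{5}$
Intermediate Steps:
$W{\left(f \right)} = 2 f$
$Y = 36$
$M = 3$
$g{\left(w \right)} = - \frac{72}{w}$ ($g{\left(w \right)} = - 2 \frac{36}{w} = - \frac{72}{w}$)
$A = \frac{102}{5}$ ($A = 42 + 3 \left(- \frac{72}{10}\right) = 42 + 3 \left(\left(-72\right) \frac{1}{10}\right) = 42 + 3 \left(- \frac{36}{5}\right) = 42 - \frac{108}{5} = \frac{102}{5} \approx 20.4$)
$\left(\left(114279 + 120328\right) + W{\left(95 \right)}\right) + A = \left(\left(114279 + 120328\right) + 2 \cdot 95\right) + \frac{102}{5} = \left(234607 + 190\right) + \frac{102}{5} = 234797 + \frac{102}{5} = \frac{1174087}{5}$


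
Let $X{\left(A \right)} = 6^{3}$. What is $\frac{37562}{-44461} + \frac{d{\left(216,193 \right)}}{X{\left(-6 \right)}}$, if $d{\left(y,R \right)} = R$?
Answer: $\frac{467581}{9603576} \approx 0.048688$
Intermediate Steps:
$X{\left(A \right)} = 216$
$\frac{37562}{-44461} + \frac{d{\left(216,193 \right)}}{X{\left(-6 \right)}} = \frac{37562}{-44461} + \frac{193}{216} = 37562 \left(- \frac{1}{44461}\right) + 193 \cdot \frac{1}{216} = - \frac{37562}{44461} + \frac{193}{216} = \frac{467581}{9603576}$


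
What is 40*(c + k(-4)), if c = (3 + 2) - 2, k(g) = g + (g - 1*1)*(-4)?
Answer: 760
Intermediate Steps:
k(g) = 4 - 3*g (k(g) = g + (g - 1)*(-4) = g + (-1 + g)*(-4) = g + (4 - 4*g) = 4 - 3*g)
c = 3 (c = 5 - 2 = 3)
40*(c + k(-4)) = 40*(3 + (4 - 3*(-4))) = 40*(3 + (4 + 12)) = 40*(3 + 16) = 40*19 = 760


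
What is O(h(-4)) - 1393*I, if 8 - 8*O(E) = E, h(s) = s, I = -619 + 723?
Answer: -289741/2 ≈ -1.4487e+5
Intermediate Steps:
I = 104
O(E) = 1 - E/8
O(h(-4)) - 1393*I = (1 - ⅛*(-4)) - 1393*104 = (1 + ½) - 144872 = 3/2 - 144872 = -289741/2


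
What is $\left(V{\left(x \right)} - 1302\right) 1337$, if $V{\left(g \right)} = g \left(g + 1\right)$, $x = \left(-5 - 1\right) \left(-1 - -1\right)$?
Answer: $-1740774$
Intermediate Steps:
$x = 0$ ($x = - 6 \left(-1 + 1\right) = \left(-6\right) 0 = 0$)
$V{\left(g \right)} = g \left(1 + g\right)$
$\left(V{\left(x \right)} - 1302\right) 1337 = \left(0 \left(1 + 0\right) - 1302\right) 1337 = \left(0 \cdot 1 - 1302\right) 1337 = \left(0 - 1302\right) 1337 = \left(-1302\right) 1337 = -1740774$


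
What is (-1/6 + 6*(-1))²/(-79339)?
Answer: -1369/2856204 ≈ -0.00047931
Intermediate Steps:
(-1/6 + 6*(-1))²/(-79339) = (-1*⅙ - 6)²*(-1/79339) = (-⅙ - 6)²*(-1/79339) = (-37/6)²*(-1/79339) = (1369/36)*(-1/79339) = -1369/2856204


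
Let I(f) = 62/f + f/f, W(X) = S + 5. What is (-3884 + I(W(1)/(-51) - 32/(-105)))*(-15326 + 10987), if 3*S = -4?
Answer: 19569284849/1247 ≈ 1.5693e+7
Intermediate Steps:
S = -4/3 (S = (⅓)*(-4) = -4/3 ≈ -1.3333)
W(X) = 11/3 (W(X) = -4/3 + 5 = 11/3)
I(f) = 1 + 62/f (I(f) = 62/f + 1 = 1 + 62/f)
(-3884 + I(W(1)/(-51) - 32/(-105)))*(-15326 + 10987) = (-3884 + (62 + ((11/3)/(-51) - 32/(-105)))/((11/3)/(-51) - 32/(-105)))*(-15326 + 10987) = (-3884 + (62 + ((11/3)*(-1/51) - 32*(-1/105)))/((11/3)*(-1/51) - 32*(-1/105)))*(-4339) = (-3884 + (62 + (-11/153 + 32/105))/(-11/153 + 32/105))*(-4339) = (-3884 + (62 + 1247/5355)/(1247/5355))*(-4339) = (-3884 + (5355/1247)*(333257/5355))*(-4339) = (-3884 + 333257/1247)*(-4339) = -4510091/1247*(-4339) = 19569284849/1247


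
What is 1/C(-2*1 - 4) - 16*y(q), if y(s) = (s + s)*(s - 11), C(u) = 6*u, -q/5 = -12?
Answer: -3386881/36 ≈ -94080.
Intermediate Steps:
q = 60 (q = -5*(-12) = 60)
y(s) = 2*s*(-11 + s) (y(s) = (2*s)*(-11 + s) = 2*s*(-11 + s))
1/C(-2*1 - 4) - 16*y(q) = 1/(6*(-2*1 - 4)) - 32*60*(-11 + 60) = 1/(6*(-2 - 4)) - 32*60*49 = 1/(6*(-6)) - 16*5880 = 1/(-36) - 94080 = -1/36 - 94080 = -3386881/36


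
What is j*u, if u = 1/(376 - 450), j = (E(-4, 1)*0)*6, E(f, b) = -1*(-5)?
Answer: 0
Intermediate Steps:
E(f, b) = 5
j = 0 (j = (5*0)*6 = 0*6 = 0)
u = -1/74 (u = 1/(-74) = -1/74 ≈ -0.013514)
j*u = 0*(-1/74) = 0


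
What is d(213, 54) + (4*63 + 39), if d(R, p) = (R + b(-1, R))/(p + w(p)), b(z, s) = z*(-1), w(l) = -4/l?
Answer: 214737/728 ≈ 294.97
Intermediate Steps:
b(z, s) = -z
d(R, p) = (1 + R)/(p - 4/p) (d(R, p) = (R - 1*(-1))/(p - 4/p) = (R + 1)/(p - 4/p) = (1 + R)/(p - 4/p))
d(213, 54) + (4*63 + 39) = 54*(1 + 213)/(-4 + 54²) + (4*63 + 39) = 54*214/(-4 + 2916) + (252 + 39) = 54*214/2912 + 291 = 54*(1/2912)*214 + 291 = 2889/728 + 291 = 214737/728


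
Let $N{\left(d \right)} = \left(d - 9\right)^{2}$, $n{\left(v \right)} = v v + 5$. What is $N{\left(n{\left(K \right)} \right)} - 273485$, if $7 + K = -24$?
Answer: $642364$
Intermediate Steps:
$K = -31$ ($K = -7 - 24 = -31$)
$n{\left(v \right)} = 5 + v^{2}$ ($n{\left(v \right)} = v^{2} + 5 = 5 + v^{2}$)
$N{\left(d \right)} = \left(-9 + d\right)^{2}$
$N{\left(n{\left(K \right)} \right)} - 273485 = \left(-9 + \left(5 + \left(-31\right)^{2}\right)\right)^{2} - 273485 = \left(-9 + \left(5 + 961\right)\right)^{2} - 273485 = \left(-9 + 966\right)^{2} - 273485 = 957^{2} - 273485 = 915849 - 273485 = 642364$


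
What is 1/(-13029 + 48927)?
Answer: 1/35898 ≈ 2.7857e-5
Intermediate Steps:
1/(-13029 + 48927) = 1/35898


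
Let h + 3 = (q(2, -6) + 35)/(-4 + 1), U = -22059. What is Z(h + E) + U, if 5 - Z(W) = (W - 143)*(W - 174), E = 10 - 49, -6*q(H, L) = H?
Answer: -5409286/81 ≈ -66781.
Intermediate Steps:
q(H, L) = -H/6
h = -131/9 (h = -3 + (-⅙*2 + 35)/(-4 + 1) = -3 + (-⅓ + 35)/(-3) = -3 + (104/3)*(-⅓) = -3 - 104/9 = -131/9 ≈ -14.556)
E = -39
Z(W) = 5 - (-174 + W)*(-143 + W) (Z(W) = 5 - (W - 143)*(W - 174) = 5 - (-143 + W)*(-174 + W) = 5 - (-174 + W)*(-143 + W))
Z(h + E) + U = (-24877 - (-131/9 - 39)² + 317*(-131/9 - 39)) - 22059 = (-24877 - (-482/9)² + 317*(-482/9)) - 22059 = (-24877 - 1*232324/81 - 152794/9) - 22059 = (-24877 - 232324/81 - 152794/9) - 22059 = -3622507/81 - 22059 = -5409286/81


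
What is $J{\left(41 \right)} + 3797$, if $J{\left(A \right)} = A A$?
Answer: $5478$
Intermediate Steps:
$J{\left(A \right)} = A^{2}$
$J{\left(41 \right)} + 3797 = 41^{2} + 3797 = 1681 + 3797 = 5478$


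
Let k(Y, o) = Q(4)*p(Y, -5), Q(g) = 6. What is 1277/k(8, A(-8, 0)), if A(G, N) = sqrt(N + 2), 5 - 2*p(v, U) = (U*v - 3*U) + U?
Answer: 1277/105 ≈ 12.162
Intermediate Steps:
p(v, U) = 5/2 + U - U*v/2 (p(v, U) = 5/2 - ((U*v - 3*U) + U)/2 = 5/2 - ((-3*U + U*v) + U)/2 = 5/2 - (-2*U + U*v)/2 = 5/2 + (U - U*v/2) = 5/2 + U - U*v/2)
A(G, N) = sqrt(2 + N)
k(Y, o) = -15 + 15*Y (k(Y, o) = 6*(5/2 - 5 - 1/2*(-5)*Y) = 6*(5/2 - 5 + 5*Y/2) = 6*(-5/2 + 5*Y/2) = -15 + 15*Y)
1277/k(8, A(-8, 0)) = 1277/(-15 + 15*8) = 1277/(-15 + 120) = 1277/105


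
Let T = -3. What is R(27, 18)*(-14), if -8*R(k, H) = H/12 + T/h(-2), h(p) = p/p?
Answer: -21/8 ≈ -2.6250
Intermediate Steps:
h(p) = 1
R(k, H) = 3/8 - H/96 (R(k, H) = -(H/12 - 3/1)/8 = -(H*(1/12) - 3*1)/8 = -(H/12 - 3)/8 = -(-3 + H/12)/8 = 3/8 - H/96)
R(27, 18)*(-14) = (3/8 - 1/96*18)*(-14) = (3/8 - 3/16)*(-14) = (3/16)*(-14) = -21/8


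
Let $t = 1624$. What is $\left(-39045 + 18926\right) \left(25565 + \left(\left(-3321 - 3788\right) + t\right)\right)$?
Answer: $-403989520$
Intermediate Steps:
$\left(-39045 + 18926\right) \left(25565 + \left(\left(-3321 - 3788\right) + t\right)\right) = \left(-39045 + 18926\right) \left(25565 + \left(\left(-3321 - 3788\right) + 1624\right)\right) = - 20119 \left(25565 + \left(-7109 + 1624\right)\right) = - 20119 \left(25565 - 5485\right) = \left(-20119\right) 20080 = -403989520$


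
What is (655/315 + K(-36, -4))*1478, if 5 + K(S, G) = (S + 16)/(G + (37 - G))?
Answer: -11924504/2331 ≈ -5115.6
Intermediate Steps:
K(S, G) = -169/37 + S/37 (K(S, G) = -5 + (S + 16)/(G + (37 - G)) = -5 + (16 + S)/37 = -5 + (16 + S)*(1/37) = -5 + (16/37 + S/37) = -169/37 + S/37)
(655/315 + K(-36, -4))*1478 = (655/315 + (-169/37 + (1/37)*(-36)))*1478 = (655*(1/315) + (-169/37 - 36/37))*1478 = (131/63 - 205/37)*1478 = -8068/2331*1478 = -11924504/2331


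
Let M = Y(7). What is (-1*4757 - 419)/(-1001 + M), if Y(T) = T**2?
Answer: 647/119 ≈ 5.4370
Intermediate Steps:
M = 49 (M = 7**2 = 49)
(-1*4757 - 419)/(-1001 + M) = (-1*4757 - 419)/(-1001 + 49) = (-4757 - 419)/(-952) = -5176*(-1/952) = 647/119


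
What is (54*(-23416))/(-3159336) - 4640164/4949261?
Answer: -350069783750/651515768779 ≈ -0.53732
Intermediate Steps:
(54*(-23416))/(-3159336) - 4640164/4949261 = -1264464*(-1/3159336) - 4640164*1/4949261 = 52686/131639 - 4640164/4949261 = -350069783750/651515768779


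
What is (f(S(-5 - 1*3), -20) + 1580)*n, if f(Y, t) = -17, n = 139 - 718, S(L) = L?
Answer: -904977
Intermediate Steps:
n = -579
(f(S(-5 - 1*3), -20) + 1580)*n = (-17 + 1580)*(-579) = 1563*(-579) = -904977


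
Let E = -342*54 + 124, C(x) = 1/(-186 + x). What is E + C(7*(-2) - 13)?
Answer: -3907273/213 ≈ -18344.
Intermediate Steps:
E = -18344 (E = -18468 + 124 = -18344)
E + C(7*(-2) - 13) = -18344 + 1/(-186 + (7*(-2) - 13)) = -18344 + 1/(-186 + (-14 - 13)) = -18344 + 1/(-186 - 27) = -18344 + 1/(-213) = -18344 - 1/213 = -3907273/213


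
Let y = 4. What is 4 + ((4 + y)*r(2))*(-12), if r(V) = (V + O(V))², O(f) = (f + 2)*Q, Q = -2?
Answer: -3452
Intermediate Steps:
O(f) = -4 - 2*f (O(f) = (f + 2)*(-2) = (2 + f)*(-2) = -4 - 2*f)
r(V) = (-4 - V)² (r(V) = (V + (-4 - 2*V))² = (-4 - V)²)
4 + ((4 + y)*r(2))*(-12) = 4 + ((4 + 4)*(4 + 2)²)*(-12) = 4 + (8*6²)*(-12) = 4 + (8*36)*(-12) = 4 + 288*(-12) = 4 - 3456 = -3452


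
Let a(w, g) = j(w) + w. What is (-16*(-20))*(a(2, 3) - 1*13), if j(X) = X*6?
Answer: 320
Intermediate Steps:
j(X) = 6*X
a(w, g) = 7*w (a(w, g) = 6*w + w = 7*w)
(-16*(-20))*(a(2, 3) - 1*13) = (-16*(-20))*(7*2 - 1*13) = 320*(14 - 13) = 320*1 = 320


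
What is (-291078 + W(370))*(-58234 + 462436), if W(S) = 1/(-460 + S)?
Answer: -1764814713707/15 ≈ -1.1765e+11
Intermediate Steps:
(-291078 + W(370))*(-58234 + 462436) = (-291078 + 1/(-460 + 370))*(-58234 + 462436) = (-291078 + 1/(-90))*404202 = (-291078 - 1/90)*404202 = -26197021/90*404202 = -1764814713707/15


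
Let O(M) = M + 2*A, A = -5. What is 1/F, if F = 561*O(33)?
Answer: 1/12903 ≈ 7.7501e-5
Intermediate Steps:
O(M) = -10 + M (O(M) = M + 2*(-5) = M - 10 = -10 + M)
F = 12903 (F = 561*(-10 + 33) = 561*23 = 12903)
1/F = 1/12903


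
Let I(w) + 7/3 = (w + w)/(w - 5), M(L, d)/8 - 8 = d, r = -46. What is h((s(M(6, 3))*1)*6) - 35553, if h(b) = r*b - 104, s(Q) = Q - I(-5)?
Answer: -60313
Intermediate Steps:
M(L, d) = 64 + 8*d
I(w) = -7/3 + 2*w/(-5 + w) (I(w) = -7/3 + (w + w)/(w - 5) = -7/3 + (2*w)/(-5 + w) = -7/3 + 2*w/(-5 + w))
s(Q) = 4/3 + Q (s(Q) = Q - (35 - 1*(-5))/(3*(-5 - 5)) = Q - (35 + 5)/(3*(-10)) = Q - (-1)*40/(3*10) = Q - 1*(-4/3) = Q + 4/3 = 4/3 + Q)
h(b) = -104 - 46*b (h(b) = -46*b - 104 = -104 - 46*b)
h((s(M(6, 3))*1)*6) - 35553 = (-104 - 46*(4/3 + (64 + 8*3))*1*6) - 35553 = (-104 - 46*(4/3 + (64 + 24))*1*6) - 35553 = (-104 - 46*(4/3 + 88)*1*6) - 35553 = (-104 - 46*(268/3)*1*6) - 35553 = (-104 - 12328*6/3) - 35553 = (-104 - 46*536) - 35553 = (-104 - 24656) - 35553 = -24760 - 35553 = -60313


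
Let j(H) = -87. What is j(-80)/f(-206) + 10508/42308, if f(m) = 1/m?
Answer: 189563621/10577 ≈ 17922.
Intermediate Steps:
j(-80)/f(-206) + 10508/42308 = -87/(1/(-206)) + 10508/42308 = -87/(-1/206) + 10508*(1/42308) = -87*(-206) + 2627/10577 = 17922 + 2627/10577 = 189563621/10577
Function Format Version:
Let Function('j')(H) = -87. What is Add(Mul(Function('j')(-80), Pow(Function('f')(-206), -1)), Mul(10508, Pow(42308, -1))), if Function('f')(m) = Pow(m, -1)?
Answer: Rational(189563621, 10577) ≈ 17922.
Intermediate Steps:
Add(Mul(Function('j')(-80), Pow(Function('f')(-206), -1)), Mul(10508, Pow(42308, -1))) = Add(Mul(-87, Pow(Pow(-206, -1), -1)), Mul(10508, Pow(42308, -1))) = Add(Mul(-87, Pow(Rational(-1, 206), -1)), Mul(10508, Rational(1, 42308))) = Add(Mul(-87, -206), Rational(2627, 10577)) = Add(17922, Rational(2627, 10577)) = Rational(189563621, 10577)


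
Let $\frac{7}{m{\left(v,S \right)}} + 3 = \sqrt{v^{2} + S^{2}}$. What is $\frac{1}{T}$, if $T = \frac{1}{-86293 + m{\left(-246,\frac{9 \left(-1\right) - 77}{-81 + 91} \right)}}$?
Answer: $- \frac{130692819007}{1514524} + \frac{35 \sqrt{1514749}}{1514524} \approx -86293.0$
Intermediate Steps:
$m{\left(v,S \right)} = \frac{7}{-3 + \sqrt{S^{2} + v^{2}}}$ ($m{\left(v,S \right)} = \frac{7}{-3 + \sqrt{v^{2} + S^{2}}} = \frac{7}{-3 + \sqrt{S^{2} + v^{2}}}$)
$T = \frac{1}{-86293 + \frac{7}{-3 + \frac{\sqrt{1514749}}{5}}}$ ($T = \frac{1}{-86293 + \frac{7}{-3 + \sqrt{\left(\frac{9 \left(-1\right) - 77}{-81 + 91}\right)^{2} + \left(-246\right)^{2}}}} = \frac{1}{-86293 + \frac{7}{-3 + \sqrt{\left(\frac{-9 - 77}{10}\right)^{2} + 60516}}} = \frac{1}{-86293 + \frac{7}{-3 + \sqrt{\left(\left(-86\right) \frac{1}{10}\right)^{2} + 60516}}} = \frac{1}{-86293 + \frac{7}{-3 + \sqrt{\left(- \frac{43}{5}\right)^{2} + 60516}}} = \frac{1}{-86293 + \frac{7}{-3 + \sqrt{\frac{1849}{25} + 60516}}} = \frac{1}{-86293 + \frac{7}{-3 + \sqrt{\frac{1514749}{25}}}} = \frac{1}{-86293 + \frac{7}{-3 + \frac{\sqrt{1514749}}{5}}} \approx -1.1588 \cdot 10^{-5}$)
$\frac{1}{T} = \frac{1}{- \frac{130692819007}{11277875385266001} - \frac{35 \sqrt{1514749}}{11277875385266001}}$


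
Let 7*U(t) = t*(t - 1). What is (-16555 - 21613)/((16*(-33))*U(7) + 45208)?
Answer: -4771/5255 ≈ -0.90790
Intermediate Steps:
U(t) = t*(-1 + t)/7 (U(t) = (t*(t - 1))/7 = (t*(-1 + t))/7 = t*(-1 + t)/7)
(-16555 - 21613)/((16*(-33))*U(7) + 45208) = (-16555 - 21613)/((16*(-33))*((⅐)*7*(-1 + 7)) + 45208) = -38168/(-528*7*6/7 + 45208) = -38168/(-528*6 + 45208) = -38168/(-3168 + 45208) = -38168/42040 = -38168*1/42040 = -4771/5255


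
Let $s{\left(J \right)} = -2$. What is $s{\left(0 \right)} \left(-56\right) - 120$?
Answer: $-8$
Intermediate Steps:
$s{\left(0 \right)} \left(-56\right) - 120 = \left(-2\right) \left(-56\right) - 120 = 112 - 120 = -8$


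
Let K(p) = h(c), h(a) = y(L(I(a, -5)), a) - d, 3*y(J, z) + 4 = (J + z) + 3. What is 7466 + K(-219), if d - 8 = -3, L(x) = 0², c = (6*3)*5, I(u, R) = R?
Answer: 22472/3 ≈ 7490.7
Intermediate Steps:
c = 90 (c = 18*5 = 90)
L(x) = 0
y(J, z) = -⅓ + J/3 + z/3 (y(J, z) = -4/3 + ((J + z) + 3)/3 = -4/3 + (3 + J + z)/3 = -4/3 + (1 + J/3 + z/3) = -⅓ + J/3 + z/3)
d = 5 (d = 8 - 3 = 5)
h(a) = -16/3 + a/3 (h(a) = (-⅓ + (⅓)*0 + a/3) - 1*5 = (-⅓ + 0 + a/3) - 5 = (-⅓ + a/3) - 5 = -16/3 + a/3)
K(p) = 74/3 (K(p) = -16/3 + (⅓)*90 = -16/3 + 30 = 74/3)
7466 + K(-219) = 7466 + 74/3 = 22472/3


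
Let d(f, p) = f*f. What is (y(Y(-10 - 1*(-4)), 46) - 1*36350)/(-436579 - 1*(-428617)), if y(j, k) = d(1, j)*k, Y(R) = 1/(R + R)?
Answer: 18152/3981 ≈ 4.5597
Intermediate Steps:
d(f, p) = f²
Y(R) = 1/(2*R)
y(j, k) = k (y(j, k) = 1²*k = 1*k = k)
(y(Y(-10 - 1*(-4)), 46) - 1*36350)/(-436579 - 1*(-428617)) = (46 - 1*36350)/(-436579 - 1*(-428617)) = (46 - 36350)/(-436579 + 428617) = -36304/(-7962) = -36304*(-1/7962) = 18152/3981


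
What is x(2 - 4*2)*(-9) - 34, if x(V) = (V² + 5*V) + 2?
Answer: -106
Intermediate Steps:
x(V) = 2 + V² + 5*V
x(2 - 4*2)*(-9) - 34 = (2 + (2 - 4*2)² + 5*(2 - 4*2))*(-9) - 34 = (2 + (2 - 8)² + 5*(2 - 8))*(-9) - 34 = (2 + (-6)² + 5*(-6))*(-9) - 34 = (2 + 36 - 30)*(-9) - 34 = 8*(-9) - 34 = -72 - 34 = -106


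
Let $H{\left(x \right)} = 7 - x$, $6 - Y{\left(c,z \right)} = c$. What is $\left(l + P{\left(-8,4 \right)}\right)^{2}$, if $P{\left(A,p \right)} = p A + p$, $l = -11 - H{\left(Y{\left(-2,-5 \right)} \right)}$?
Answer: $1444$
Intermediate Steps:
$Y{\left(c,z \right)} = 6 - c$
$l = -10$ ($l = -11 - \left(7 - \left(6 - -2\right)\right) = -11 - \left(7 - \left(6 + 2\right)\right) = -11 - \left(7 - 8\right) = -11 - -1 = -11 + 1 = -10$)
$P{\left(A,p \right)} = p + A p$ ($P{\left(A,p \right)} = A p + p = p + A p$)
$\left(l + P{\left(-8,4 \right)}\right)^{2} = \left(-10 + 4 \left(1 - 8\right)\right)^{2} = \left(-10 + 4 \left(-7\right)\right)^{2} = \left(-10 - 28\right)^{2} = \left(-38\right)^{2} = 1444$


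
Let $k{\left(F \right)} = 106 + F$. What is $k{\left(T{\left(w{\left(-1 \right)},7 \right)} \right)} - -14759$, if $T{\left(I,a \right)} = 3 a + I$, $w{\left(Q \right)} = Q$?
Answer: $14885$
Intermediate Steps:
$T{\left(I,a \right)} = I + 3 a$
$k{\left(T{\left(w{\left(-1 \right)},7 \right)} \right)} - -14759 = \left(106 + \left(-1 + 3 \cdot 7\right)\right) - -14759 = \left(106 + \left(-1 + 21\right)\right) + 14759 = \left(106 + 20\right) + 14759 = 126 + 14759 = 14885$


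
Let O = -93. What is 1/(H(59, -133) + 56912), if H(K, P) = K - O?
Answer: 1/57064 ≈ 1.7524e-5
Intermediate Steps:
H(K, P) = 93 + K (H(K, P) = K - 1*(-93) = K + 93 = 93 + K)
1/(H(59, -133) + 56912) = 1/((93 + 59) + 56912) = 1/(152 + 56912) = 1/57064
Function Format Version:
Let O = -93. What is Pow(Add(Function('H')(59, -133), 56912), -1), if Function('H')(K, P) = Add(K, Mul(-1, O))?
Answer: Rational(1, 57064) ≈ 1.7524e-5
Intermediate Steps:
Function('H')(K, P) = Add(93, K) (Function('H')(K, P) = Add(K, Mul(-1, -93)) = Add(K, 93) = Add(93, K))
Pow(Add(Function('H')(59, -133), 56912), -1) = Pow(Add(Add(93, 59), 56912), -1) = Pow(Add(152, 56912), -1) = Pow(57064, -1) = Rational(1, 57064)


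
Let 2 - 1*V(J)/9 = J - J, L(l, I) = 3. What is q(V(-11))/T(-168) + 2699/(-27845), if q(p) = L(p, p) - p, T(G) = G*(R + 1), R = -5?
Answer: -743801/6237280 ≈ -0.11925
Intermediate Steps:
V(J) = 18 (V(J) = 18 - 9*(J - J) = 18 - 9*0 = 18 + 0 = 18)
T(G) = -4*G (T(G) = G*(-5 + 1) = G*(-4) = -4*G)
q(p) = 3 - p
q(V(-11))/T(-168) + 2699/(-27845) = (3 - 1*18)/((-4*(-168))) + 2699/(-27845) = (3 - 18)/672 + 2699*(-1/27845) = -15*1/672 - 2699/27845 = -5/224 - 2699/27845 = -743801/6237280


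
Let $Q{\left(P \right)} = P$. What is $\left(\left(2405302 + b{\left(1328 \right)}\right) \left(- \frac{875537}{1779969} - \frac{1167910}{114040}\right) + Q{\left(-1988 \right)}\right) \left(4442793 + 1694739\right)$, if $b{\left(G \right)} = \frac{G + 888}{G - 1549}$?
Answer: $- \frac{59238144651072258980588250}{373835615933} \approx -1.5846 \cdot 10^{14}$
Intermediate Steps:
$b{\left(G \right)} = \frac{888 + G}{-1549 + G}$
$\left(\left(2405302 + b{\left(1328 \right)}\right) \left(- \frac{875537}{1779969} - \frac{1167910}{114040}\right) + Q{\left(-1988 \right)}\right) \left(4442793 + 1694739\right) = \left(\left(2405302 + \frac{888 + 1328}{-1549 + 1328}\right) \left(- \frac{875537}{1779969} - \frac{1167910}{114040}\right) - 1988\right) \left(4442793 + 1694739\right) = \left(\left(2405302 + \frac{1}{-221} \cdot 2216\right) \left(\left(-875537\right) \frac{1}{1779969} - \frac{116791}{11404}\right) - 1988\right) 6137532 = \left(\left(2405302 - \frac{2216}{221}\right) \left(- \frac{875537}{1779969} - \frac{116791}{11404}\right) - 1988\right) 6137532 = \left(\left(2405302 - \frac{2216}{221}\right) \left(- \frac{217868983427}{20298766476}\right) - 1988\right) 6137532 = \left(\frac{531569526}{221} \left(- \frac{217868983427}{20298766476}\right) - 1988\right) 6137532 = \left(- \frac{19302085375065374267}{747671231866} - 1988\right) 6137532 = \left(- \frac{19303571745474323875}{747671231866}\right) 6137532 = - \frac{59238144651072258980588250}{373835615933}$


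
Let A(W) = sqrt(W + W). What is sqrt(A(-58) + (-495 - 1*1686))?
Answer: sqrt(-2181 + 2*I*sqrt(29)) ≈ 0.1153 + 46.701*I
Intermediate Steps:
A(W) = sqrt(2)*sqrt(W) (A(W) = sqrt(2*W) = sqrt(2)*sqrt(W))
sqrt(A(-58) + (-495 - 1*1686)) = sqrt(sqrt(2)*sqrt(-58) + (-495 - 1*1686)) = sqrt(sqrt(2)*(I*sqrt(58)) + (-495 - 1686)) = sqrt(2*I*sqrt(29) - 2181) = sqrt(-2181 + 2*I*sqrt(29))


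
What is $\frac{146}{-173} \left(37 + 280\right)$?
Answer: $- \frac{46282}{173} \approx -267.53$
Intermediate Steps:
$\frac{146}{-173} \left(37 + 280\right) = 146 \left(- \frac{1}{173}\right) 317 = \left(- \frac{146}{173}\right) 317 = - \frac{46282}{173}$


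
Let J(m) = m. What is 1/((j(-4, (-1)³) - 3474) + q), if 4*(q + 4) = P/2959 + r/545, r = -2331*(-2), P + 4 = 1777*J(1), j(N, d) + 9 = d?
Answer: -6450620/22485001417 ≈ -0.00028689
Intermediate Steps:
j(N, d) = -9 + d
P = 1773 (P = -4 + 1777*1 = -4 + 1777 = 1773)
r = 4662
q = -11041337/6450620 (q = -4 + (1773/2959 + 4662/545)/4 = -4 + (¼)*(14761143/1612655) = -4 + 14761143/6450620 = -11041337/6450620 ≈ -1.7117)
1/((j(-4, (-1)³) - 3474) + q) = 1/(((-9 + (-1)³) - 3474) - 11041337/6450620) = 1/(((-9 - 1) - 3474) - 11041337/6450620) = 1/((-10 - 3474) - 11041337/6450620) = 1/(-3484 - 11041337/6450620) = 1/(-22485001417/6450620) = -6450620/22485001417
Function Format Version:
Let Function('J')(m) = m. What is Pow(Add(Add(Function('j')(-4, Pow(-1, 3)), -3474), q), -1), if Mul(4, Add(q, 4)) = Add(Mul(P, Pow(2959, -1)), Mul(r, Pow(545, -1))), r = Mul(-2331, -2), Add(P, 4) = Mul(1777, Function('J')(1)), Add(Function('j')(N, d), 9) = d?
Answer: Rational(-6450620, 22485001417) ≈ -0.00028689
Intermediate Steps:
Function('j')(N, d) = Add(-9, d)
P = 1773 (P = Add(-4, Mul(1777, 1)) = Add(-4, 1777) = 1773)
r = 4662
q = Rational(-11041337, 6450620) (q = Add(-4, Mul(Rational(1, 4), Add(Mul(1773, Pow(2959, -1)), Mul(4662, Pow(545, -1))))) = Add(-4, Mul(Rational(1, 4), Add(Mul(1773, Rational(1, 2959)), Mul(4662, Rational(1, 545))))) = Add(-4, Mul(Rational(1, 4), Add(Rational(1773, 2959), Rational(4662, 545)))) = Add(-4, Mul(Rational(1, 4), Rational(14761143, 1612655))) = Add(-4, Rational(14761143, 6450620)) = Rational(-11041337, 6450620) ≈ -1.7117)
Pow(Add(Add(Function('j')(-4, Pow(-1, 3)), -3474), q), -1) = Pow(Add(Add(Add(-9, Pow(-1, 3)), -3474), Rational(-11041337, 6450620)), -1) = Pow(Add(Add(Add(-9, -1), -3474), Rational(-11041337, 6450620)), -1) = Pow(Add(Add(-10, -3474), Rational(-11041337, 6450620)), -1) = Pow(Add(-3484, Rational(-11041337, 6450620)), -1) = Pow(Rational(-22485001417, 6450620), -1) = Rational(-6450620, 22485001417)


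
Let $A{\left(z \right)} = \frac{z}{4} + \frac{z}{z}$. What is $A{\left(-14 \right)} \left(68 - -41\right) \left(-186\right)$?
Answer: $50685$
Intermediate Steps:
$A{\left(z \right)} = 1 + \frac{z}{4}$ ($A{\left(z \right)} = z \frac{1}{4} + 1 = \frac{z}{4} + 1 = 1 + \frac{z}{4}$)
$A{\left(-14 \right)} \left(68 - -41\right) \left(-186\right) = \left(1 + \frac{1}{4} \left(-14\right)\right) \left(68 - -41\right) \left(-186\right) = \left(1 - \frac{7}{2}\right) \left(68 + 41\right) \left(-186\right) = \left(- \frac{5}{2}\right) 109 \left(-186\right) = \left(- \frac{545}{2}\right) \left(-186\right) = 50685$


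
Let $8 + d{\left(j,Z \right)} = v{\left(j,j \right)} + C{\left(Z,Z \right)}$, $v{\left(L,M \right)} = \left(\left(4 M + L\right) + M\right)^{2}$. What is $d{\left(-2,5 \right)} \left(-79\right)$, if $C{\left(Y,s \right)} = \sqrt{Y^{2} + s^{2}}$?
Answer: $-10744 - 395 \sqrt{2} \approx -11303.0$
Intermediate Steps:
$v{\left(L,M \right)} = \left(L + 5 M\right)^{2}$ ($v{\left(L,M \right)} = \left(\left(L + 4 M\right) + M\right)^{2} = \left(L + 5 M\right)^{2}$)
$d{\left(j,Z \right)} = -8 + 36 j^{2} + \sqrt{2} \sqrt{Z^{2}}$ ($d{\left(j,Z \right)} = -8 + \left(\left(j + 5 j\right)^{2} + \sqrt{Z^{2} + Z^{2}}\right) = -8 + \left(\left(6 j\right)^{2} + \sqrt{2 Z^{2}}\right) = -8 + \left(36 j^{2} + \sqrt{2} \sqrt{Z^{2}}\right) = -8 + 36 j^{2} + \sqrt{2} \sqrt{Z^{2}}$)
$d{\left(-2,5 \right)} \left(-79\right) = \left(-8 + 36 \left(-2\right)^{2} + \sqrt{2} \sqrt{5^{2}}\right) \left(-79\right) = \left(-8 + 36 \cdot 4 + \sqrt{2} \sqrt{25}\right) \left(-79\right) = \left(-8 + 144 + \sqrt{2} \cdot 5\right) \left(-79\right) = \left(-8 + 144 + 5 \sqrt{2}\right) \left(-79\right) = \left(136 + 5 \sqrt{2}\right) \left(-79\right) = -10744 - 395 \sqrt{2}$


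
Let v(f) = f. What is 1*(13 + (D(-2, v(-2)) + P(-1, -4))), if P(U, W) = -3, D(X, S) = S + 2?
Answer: 10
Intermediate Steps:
D(X, S) = 2 + S
1*(13 + (D(-2, v(-2)) + P(-1, -4))) = 1*(13 + ((2 - 2) - 3)) = 1*(13 + (0 - 3)) = 1*(13 - 3) = 1*10 = 10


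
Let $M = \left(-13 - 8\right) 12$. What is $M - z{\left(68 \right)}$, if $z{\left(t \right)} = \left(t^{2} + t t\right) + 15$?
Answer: $-9515$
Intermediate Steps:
$M = -252$ ($M = \left(-21\right) 12 = -252$)
$z{\left(t \right)} = 15 + 2 t^{2}$ ($z{\left(t \right)} = \left(t^{2} + t^{2}\right) + 15 = 2 t^{2} + 15 = 15 + 2 t^{2}$)
$M - z{\left(68 \right)} = -252 - \left(15 + 2 \cdot 68^{2}\right) = -252 - \left(15 + 2 \cdot 4624\right) = -252 - \left(15 + 9248\right) = -252 - 9263 = -9515$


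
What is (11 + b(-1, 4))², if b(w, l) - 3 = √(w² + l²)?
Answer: (14 + √17)² ≈ 328.45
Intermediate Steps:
b(w, l) = 3 + √(l² + w²) (b(w, l) = 3 + √(w² + l²) = 3 + √(l² + w²))
(11 + b(-1, 4))² = (11 + (3 + √(4² + (-1)²)))² = (11 + (3 + √(16 + 1)))² = (11 + (3 + √17))² = (14 + √17)²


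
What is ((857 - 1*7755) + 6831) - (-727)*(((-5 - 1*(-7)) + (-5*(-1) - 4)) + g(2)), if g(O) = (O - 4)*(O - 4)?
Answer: 5022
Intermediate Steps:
g(O) = (-4 + O)² (g(O) = (-4 + O)*(-4 + O) = (-4 + O)²)
((857 - 1*7755) + 6831) - (-727)*(((-5 - 1*(-7)) + (-5*(-1) - 4)) + g(2)) = ((857 - 1*7755) + 6831) - (-727)*(((-5 - 1*(-7)) + (-5*(-1) - 4)) + (-4 + 2)²) = ((857 - 7755) + 6831) - (-727)*(((-5 + 7) + (5 - 4)) + (-2)²) = (-6898 + 6831) - (-727)*((2 + 1) + 4) = -67 - (-727)*(3 + 4) = -67 - (-727)*7 = -67 - 1*(-5089) = -67 + 5089 = 5022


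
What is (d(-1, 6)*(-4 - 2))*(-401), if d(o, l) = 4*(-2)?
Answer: -19248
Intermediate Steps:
d(o, l) = -8
(d(-1, 6)*(-4 - 2))*(-401) = -8*(-4 - 2)*(-401) = -8*(-6)*(-401) = 48*(-401) = -19248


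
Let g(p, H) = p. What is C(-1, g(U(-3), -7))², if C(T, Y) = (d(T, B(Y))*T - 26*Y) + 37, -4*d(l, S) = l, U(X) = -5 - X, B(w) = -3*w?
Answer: 126025/16 ≈ 7876.6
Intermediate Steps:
d(l, S) = -l/4
C(T, Y) = 37 - 26*Y - T²/4 (C(T, Y) = ((-T/4)*T - 26*Y) + 37 = (-T²/4 - 26*Y) + 37 = (-26*Y - T²/4) + 37 = 37 - 26*Y - T²/4)
C(-1, g(U(-3), -7))² = (37 - 26*(-5 - 1*(-3)) - ¼*(-1)²)² = (37 - 26*(-5 + 3) - ¼*1)² = (37 - 26*(-2) - ¼)² = (37 + 52 - ¼)² = (355/4)² = 126025/16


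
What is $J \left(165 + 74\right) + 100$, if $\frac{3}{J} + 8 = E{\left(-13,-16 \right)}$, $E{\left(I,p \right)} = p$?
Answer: $\frac{561}{8} \approx 70.125$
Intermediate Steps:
$J = - \frac{1}{8}$ ($J = \frac{3}{-8 - 16} = \frac{3}{-24} = 3 \left(- \frac{1}{24}\right) = - \frac{1}{8} \approx -0.125$)
$J \left(165 + 74\right) + 100 = - \frac{165 + 74}{8} + 100 = \left(- \frac{1}{8}\right) 239 + 100 = - \frac{239}{8} + 100 = \frac{561}{8}$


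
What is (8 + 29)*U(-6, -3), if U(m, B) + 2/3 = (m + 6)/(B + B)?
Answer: -74/3 ≈ -24.667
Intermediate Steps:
U(m, B) = -⅔ + (6 + m)/(2*B) (U(m, B) = -⅔ + (m + 6)/(B + B) = -⅔ + (6 + m)/((2*B)) = -⅔ + (6 + m)*(1/(2*B)) = -⅔ + (6 + m)/(2*B))
(8 + 29)*U(-6, -3) = (8 + 29)*((⅙)*(18 - 4*(-3) + 3*(-6))/(-3)) = 37*((⅙)*(-⅓)*(18 + 12 - 18)) = 37*((⅙)*(-⅓)*12) = 37*(-⅔) = -74/3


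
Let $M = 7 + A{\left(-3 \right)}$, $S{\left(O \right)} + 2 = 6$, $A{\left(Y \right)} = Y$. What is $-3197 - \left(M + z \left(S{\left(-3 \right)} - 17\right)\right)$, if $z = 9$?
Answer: $-3084$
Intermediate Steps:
$S{\left(O \right)} = 4$ ($S{\left(O \right)} = -2 + 6 = 4$)
$M = 4$ ($M = 7 - 3 = 4$)
$-3197 - \left(M + z \left(S{\left(-3 \right)} - 17\right)\right) = -3197 - \left(4 + 9 \left(4 - 17\right)\right) = -3197 - \left(4 + 9 \left(-13\right)\right) = -3197 - \left(4 - 117\right) = -3197 - -113 = -3197 + 113 = -3084$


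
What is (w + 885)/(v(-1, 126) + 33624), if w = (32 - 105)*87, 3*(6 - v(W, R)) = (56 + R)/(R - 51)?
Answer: -614925/3783284 ≈ -0.16254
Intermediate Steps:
v(W, R) = 6 - (56 + R)/(3*(-51 + R)) (v(W, R) = 6 - (56 + R)/(3*(R - 51)) = 6 - (56 + R)/(3*(-51 + R)))
w = -6351 (w = -73*87 = -6351)
(w + 885)/(v(-1, 126) + 33624) = (-6351 + 885)/((-974 + 17*126)/(3*(-51 + 126)) + 33624) = -5466/((1/3)*(-974 + 2142)/75 + 33624) = -5466/((1/3)*(1/75)*1168 + 33624) = -5466/(1168/225 + 33624) = -5466/7566568/225 = -5466*225/7566568 = -614925/3783284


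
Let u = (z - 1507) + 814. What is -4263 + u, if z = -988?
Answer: -5944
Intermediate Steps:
u = -1681 (u = (-988 - 1507) + 814 = -2495 + 814 = -1681)
-4263 + u = -4263 - 1681 = -5944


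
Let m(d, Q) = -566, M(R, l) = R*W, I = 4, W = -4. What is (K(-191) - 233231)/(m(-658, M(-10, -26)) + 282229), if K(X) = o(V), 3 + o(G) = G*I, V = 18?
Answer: -233162/281663 ≈ -0.82780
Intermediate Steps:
o(G) = -3 + 4*G (o(G) = -3 + G*4 = -3 + 4*G)
M(R, l) = -4*R (M(R, l) = R*(-4) = -4*R)
K(X) = 69 (K(X) = -3 + 4*18 = -3 + 72 = 69)
(K(-191) - 233231)/(m(-658, M(-10, -26)) + 282229) = (69 - 233231)/(-566 + 282229) = -233162/281663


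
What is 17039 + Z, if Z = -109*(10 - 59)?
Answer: 22380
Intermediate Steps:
Z = 5341 (Z = -109*(-49) = 5341)
17039 + Z = 17039 + 5341 = 22380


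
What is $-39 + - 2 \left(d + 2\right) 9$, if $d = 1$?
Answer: $-93$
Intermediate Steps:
$-39 + - 2 \left(d + 2\right) 9 = -39 + - 2 \left(1 + 2\right) 9 = -39 + \left(-2\right) 3 \cdot 9 = -39 - 54 = -93$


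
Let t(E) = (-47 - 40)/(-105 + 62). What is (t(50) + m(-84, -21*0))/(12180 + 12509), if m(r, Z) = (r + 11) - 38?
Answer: -4686/1061627 ≈ -0.0044140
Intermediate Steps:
m(r, Z) = -27 + r (m(r, Z) = (11 + r) - 38 = -27 + r)
t(E) = 87/43 (t(E) = -87/(-43) = -87*(-1/43) = 87/43)
(t(50) + m(-84, -21*0))/(12180 + 12509) = (87/43 + (-27 - 84))/(12180 + 12509) = (87/43 - 111)/24689 = -4686/43*1/24689 = -4686/1061627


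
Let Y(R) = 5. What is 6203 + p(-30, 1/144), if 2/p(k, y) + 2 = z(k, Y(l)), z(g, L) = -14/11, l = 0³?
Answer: 111643/18 ≈ 6202.4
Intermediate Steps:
l = 0
z(g, L) = -14/11 (z(g, L) = -14*1/11 = -14/11)
p(k, y) = -11/18 (p(k, y) = 2/(-2 - 14/11) = 2/(-36/11) = 2*(-11/36) = -11/18)
6203 + p(-30, 1/144) = 6203 - 11/18 = 111643/18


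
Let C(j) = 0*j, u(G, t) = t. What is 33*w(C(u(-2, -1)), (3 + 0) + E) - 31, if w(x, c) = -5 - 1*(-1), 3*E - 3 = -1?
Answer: -163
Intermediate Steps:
E = ⅔ (E = 1 + (⅓)*(-1) = 1 - ⅓ = ⅔ ≈ 0.66667)
C(j) = 0
w(x, c) = -4 (w(x, c) = -5 + 1 = -4)
33*w(C(u(-2, -1)), (3 + 0) + E) - 31 = 33*(-4) - 31 = -132 - 31 = -163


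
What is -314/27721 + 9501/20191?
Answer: 257037247/559714711 ≈ 0.45923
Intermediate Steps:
-314/27721 + 9501/20191 = 257037247/559714711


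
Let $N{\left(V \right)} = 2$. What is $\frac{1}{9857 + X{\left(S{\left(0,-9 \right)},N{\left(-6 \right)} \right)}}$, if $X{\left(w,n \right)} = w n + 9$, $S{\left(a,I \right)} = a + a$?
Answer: $\frac{1}{9866} \approx 0.00010136$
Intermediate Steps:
$S{\left(a,I \right)} = 2 a$
$X{\left(w,n \right)} = 9 + n w$ ($X{\left(w,n \right)} = n w + 9 = 9 + n w$)
$\frac{1}{9857 + X{\left(S{\left(0,-9 \right)},N{\left(-6 \right)} \right)}} = \frac{1}{9857 + \left(9 + 2 \cdot 2 \cdot 0\right)} = \frac{1}{9857 + \left(9 + 2 \cdot 0\right)} = \frac{1}{9857 + \left(9 + 0\right)} = \frac{1}{9857 + 9} = \frac{1}{9866}$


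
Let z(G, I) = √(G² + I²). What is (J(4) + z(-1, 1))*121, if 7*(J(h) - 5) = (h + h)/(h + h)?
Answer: 4356/7 + 121*√2 ≈ 793.41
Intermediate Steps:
J(h) = 36/7 (J(h) = 5 + ((h + h)/(h + h))/7 = 5 + ((2*h)/((2*h)))/7 = 5 + ((2*h)*(1/(2*h)))/7 = 5 + (⅐)*1 = 5 + ⅐ = 36/7)
(J(4) + z(-1, 1))*121 = (36/7 + √((-1)² + 1²))*121 = (36/7 + √(1 + 1))*121 = (36/7 + √2)*121 = 4356/7 + 121*√2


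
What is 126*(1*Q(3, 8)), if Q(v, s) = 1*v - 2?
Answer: 126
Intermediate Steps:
Q(v, s) = -2 + v (Q(v, s) = v - 2 = -2 + v)
126*(1*Q(3, 8)) = 126*(1*(-2 + 3)) = 126*(1*1) = 126*1 = 126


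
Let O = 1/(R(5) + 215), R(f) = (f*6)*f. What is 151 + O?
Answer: 55116/365 ≈ 151.00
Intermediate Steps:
R(f) = 6*f² (R(f) = (6*f)*f = 6*f²)
O = 1/365 (O = 1/(6*5² + 215) = 1/(6*25 + 215) = 1/(150 + 215) = 1/365 ≈ 0.0027397)
151 + O = 151 + 1/365 = 55116/365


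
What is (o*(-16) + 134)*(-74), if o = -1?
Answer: -11100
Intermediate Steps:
(o*(-16) + 134)*(-74) = (-1*(-16) + 134)*(-74) = (16 + 134)*(-74) = 150*(-74) = -11100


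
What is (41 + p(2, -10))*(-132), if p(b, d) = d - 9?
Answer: -2904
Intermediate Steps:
p(b, d) = -9 + d
(41 + p(2, -10))*(-132) = (41 + (-9 - 10))*(-132) = (41 - 19)*(-132) = 22*(-132) = -2904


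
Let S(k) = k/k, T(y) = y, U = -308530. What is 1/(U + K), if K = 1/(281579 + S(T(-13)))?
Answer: -281580/86875877399 ≈ -3.2412e-6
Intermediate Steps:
S(k) = 1
K = 1/281580 (K = 1/(281579 + 1) = 1/281580 ≈ 3.5514e-6)
1/(U + K) = 1/(-308530 + 1/281580) = 1/(-86875877399/281580) = -281580/86875877399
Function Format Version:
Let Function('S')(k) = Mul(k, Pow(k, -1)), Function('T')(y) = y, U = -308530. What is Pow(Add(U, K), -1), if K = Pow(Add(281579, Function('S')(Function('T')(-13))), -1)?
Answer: Rational(-281580, 86875877399) ≈ -3.2412e-6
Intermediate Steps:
Function('S')(k) = 1
K = Rational(1, 281580) (K = Pow(Add(281579, 1), -1) = Pow(281580, -1) = Rational(1, 281580) ≈ 3.5514e-6)
Pow(Add(U, K), -1) = Pow(Add(-308530, Rational(1, 281580)), -1) = Pow(Rational(-86875877399, 281580), -1) = Rational(-281580, 86875877399)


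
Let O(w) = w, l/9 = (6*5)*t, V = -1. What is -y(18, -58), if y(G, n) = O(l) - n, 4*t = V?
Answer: 19/2 ≈ 9.5000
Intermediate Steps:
t = -¼ (t = (¼)*(-1) = -¼ ≈ -0.25000)
l = -135/2 (l = 9*((6*5)*(-¼)) = 9*(30*(-¼)) = 9*(-15/2) = -135/2 ≈ -67.500)
y(G, n) = -135/2 - n
-y(18, -58) = -(-135/2 - 1*(-58)) = -(-135/2 + 58) = -1*(-19/2) = 19/2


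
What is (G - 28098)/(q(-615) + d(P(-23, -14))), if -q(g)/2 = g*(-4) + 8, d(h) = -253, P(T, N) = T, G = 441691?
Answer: -413593/5189 ≈ -79.706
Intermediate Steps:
q(g) = -16 + 8*g (q(g) = -2*(g*(-4) + 8) = -2*(-4*g + 8) = -2*(8 - 4*g) = -16 + 8*g)
(G - 28098)/(q(-615) + d(P(-23, -14))) = (441691 - 28098)/((-16 + 8*(-615)) - 253) = 413593/((-16 - 4920) - 253) = 413593/(-4936 - 253) = 413593/(-5189) = 413593*(-1/5189) = -413593/5189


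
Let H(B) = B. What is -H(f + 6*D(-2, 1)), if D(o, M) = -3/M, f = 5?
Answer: 13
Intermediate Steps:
-H(f + 6*D(-2, 1)) = -(5 + 6*(-3/1)) = -(5 + 6*(-3*1)) = -(5 + 6*(-3)) = -(5 - 18) = -1*(-13) = 13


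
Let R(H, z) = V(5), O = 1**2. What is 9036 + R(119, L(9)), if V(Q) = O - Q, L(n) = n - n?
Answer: 9032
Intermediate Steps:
O = 1
L(n) = 0
V(Q) = 1 - Q
R(H, z) = -4 (R(H, z) = 1 - 1*5 = 1 - 5 = -4)
9036 + R(119, L(9)) = 9036 - 4 = 9032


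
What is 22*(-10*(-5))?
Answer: 1100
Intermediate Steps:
22*(-10*(-5)) = 22*50 = 1100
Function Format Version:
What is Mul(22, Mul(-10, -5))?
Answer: 1100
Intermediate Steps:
Mul(22, Mul(-10, -5)) = Mul(22, 50) = 1100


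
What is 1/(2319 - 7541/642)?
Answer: 642/1481257 ≈ 0.00043342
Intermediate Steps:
1/(2319 - 7541/642) = 1/(1481257/642) = 642/1481257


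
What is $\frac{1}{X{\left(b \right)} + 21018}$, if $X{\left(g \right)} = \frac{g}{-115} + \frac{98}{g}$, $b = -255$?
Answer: $\frac{5865}{123281321} \approx 4.7574 \cdot 10^{-5}$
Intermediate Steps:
$X{\left(g \right)} = \frac{98}{g} - \frac{g}{115}$ ($X{\left(g \right)} = g \left(- \frac{1}{115}\right) + \frac{98}{g} = - \frac{g}{115} + \frac{98}{g} = \frac{98}{g} - \frac{g}{115}$)
$\frac{1}{X{\left(b \right)} + 21018} = \frac{1}{\left(\frac{98}{-255} - - \frac{51}{23}\right) + 21018} = \frac{1}{\left(98 \left(- \frac{1}{255}\right) + \frac{51}{23}\right) + 21018} = \frac{1}{\left(- \frac{98}{255} + \frac{51}{23}\right) + 21018} = \frac{1}{\frac{10751}{5865} + 21018} = \frac{1}{\frac{123281321}{5865}} = \frac{5865}{123281321}$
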